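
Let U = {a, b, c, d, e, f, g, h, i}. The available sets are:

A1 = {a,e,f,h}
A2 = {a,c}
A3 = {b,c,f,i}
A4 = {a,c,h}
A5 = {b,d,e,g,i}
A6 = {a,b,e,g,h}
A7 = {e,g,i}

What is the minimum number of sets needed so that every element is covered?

A1, A2, A5 together cover {a, b, c, d, e, f, g, h, i} — every element.
No 2 of the 7 sets cover everything (all 21 pairs fall short), so 3 is minimum.

3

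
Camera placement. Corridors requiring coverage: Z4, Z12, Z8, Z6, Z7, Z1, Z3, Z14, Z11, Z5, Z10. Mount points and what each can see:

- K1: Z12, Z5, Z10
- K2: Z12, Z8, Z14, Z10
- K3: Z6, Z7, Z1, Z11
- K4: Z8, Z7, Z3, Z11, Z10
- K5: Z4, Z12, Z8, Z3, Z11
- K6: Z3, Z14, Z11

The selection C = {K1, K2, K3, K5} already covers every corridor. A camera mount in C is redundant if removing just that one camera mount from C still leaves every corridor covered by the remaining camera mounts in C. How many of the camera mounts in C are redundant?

0

Drop K1: Z5 uncovered — not redundant.
Drop K2: Z14 uncovered — not redundant.
Drop K3: Z6, Z7, Z1 uncovered — not redundant.
Drop K5: Z4, Z3 uncovered — not redundant.
None of the camera mounts in C is redundant.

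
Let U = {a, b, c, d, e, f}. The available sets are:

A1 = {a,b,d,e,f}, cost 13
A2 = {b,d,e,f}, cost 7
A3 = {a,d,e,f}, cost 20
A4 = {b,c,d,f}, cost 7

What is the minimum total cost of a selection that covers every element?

20

A1, A4 cover every element at cost 13 + 7 = 20.
Any cover uses at least 2 sets; among all covering selections none totals below 20.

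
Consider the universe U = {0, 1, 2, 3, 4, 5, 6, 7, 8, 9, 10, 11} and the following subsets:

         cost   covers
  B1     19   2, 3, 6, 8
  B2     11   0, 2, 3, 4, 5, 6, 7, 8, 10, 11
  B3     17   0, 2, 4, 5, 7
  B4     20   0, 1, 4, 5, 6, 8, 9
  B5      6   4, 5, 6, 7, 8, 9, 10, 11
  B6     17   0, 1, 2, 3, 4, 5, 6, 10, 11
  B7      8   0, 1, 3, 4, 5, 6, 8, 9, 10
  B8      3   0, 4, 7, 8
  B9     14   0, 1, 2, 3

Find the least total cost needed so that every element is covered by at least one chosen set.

B2, B7 cover every element at cost 11 + 8 = 19.
Any cover uses at least 2 sets; among all covering selections none totals below 19.

19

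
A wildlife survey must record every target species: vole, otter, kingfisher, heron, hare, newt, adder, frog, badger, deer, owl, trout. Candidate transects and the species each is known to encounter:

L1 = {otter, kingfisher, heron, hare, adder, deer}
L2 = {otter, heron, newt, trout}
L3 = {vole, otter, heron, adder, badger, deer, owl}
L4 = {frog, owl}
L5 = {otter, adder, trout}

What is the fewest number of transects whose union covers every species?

4

L1, L2, L3, L4 together cover {vole, otter, kingfisher, heron, hare, newt, adder, frog, badger, deer, owl, trout} — every species.
No 3 of the 5 transects cover everything (all 10 triples fall short), so 4 is minimum.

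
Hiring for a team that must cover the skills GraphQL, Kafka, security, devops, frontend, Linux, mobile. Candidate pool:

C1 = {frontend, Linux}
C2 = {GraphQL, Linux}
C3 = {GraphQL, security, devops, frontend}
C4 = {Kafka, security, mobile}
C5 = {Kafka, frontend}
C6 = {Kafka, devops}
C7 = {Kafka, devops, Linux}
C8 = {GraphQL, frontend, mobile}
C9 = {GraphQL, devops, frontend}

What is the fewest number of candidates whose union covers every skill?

3

C1, C3, C4 together cover {GraphQL, Kafka, security, devops, frontend, Linux, mobile} — every skill.
No 2 of the 9 candidates cover everything (all 36 pairs fall short), so 3 is minimum.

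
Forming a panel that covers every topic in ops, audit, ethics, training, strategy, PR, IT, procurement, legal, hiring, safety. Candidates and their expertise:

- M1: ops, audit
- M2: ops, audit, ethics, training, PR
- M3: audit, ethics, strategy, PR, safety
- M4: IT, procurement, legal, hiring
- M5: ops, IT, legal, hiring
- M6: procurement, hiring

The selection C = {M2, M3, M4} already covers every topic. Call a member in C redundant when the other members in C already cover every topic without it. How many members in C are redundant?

Drop M2: ops, training uncovered — not redundant.
Drop M3: strategy, safety uncovered — not redundant.
Drop M4: IT, procurement, legal, hiring uncovered — not redundant.
None of the members in C is redundant.

0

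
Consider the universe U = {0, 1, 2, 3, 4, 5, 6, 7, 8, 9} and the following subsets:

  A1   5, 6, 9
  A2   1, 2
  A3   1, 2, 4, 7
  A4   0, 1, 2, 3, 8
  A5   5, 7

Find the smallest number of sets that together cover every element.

A1, A3, A4 together cover {0, 1, 2, 3, 4, 5, 6, 7, 8, 9} — every element.
No 2 of the 5 sets cover everything (all 10 pairs fall short), so 3 is minimum.

3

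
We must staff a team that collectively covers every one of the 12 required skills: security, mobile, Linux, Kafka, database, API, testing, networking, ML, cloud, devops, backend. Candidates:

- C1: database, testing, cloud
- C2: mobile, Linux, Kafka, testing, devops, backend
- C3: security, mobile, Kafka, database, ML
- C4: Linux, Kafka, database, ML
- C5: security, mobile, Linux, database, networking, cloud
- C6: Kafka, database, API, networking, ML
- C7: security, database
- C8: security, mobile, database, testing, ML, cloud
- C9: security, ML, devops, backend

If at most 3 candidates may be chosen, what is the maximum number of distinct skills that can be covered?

12

Choosing C2, C5, C6 covers {security, mobile, Linux, Kafka, database, API, testing, networking, ML, cloud, devops, backend} — 12 skills.
That is all 12 skills.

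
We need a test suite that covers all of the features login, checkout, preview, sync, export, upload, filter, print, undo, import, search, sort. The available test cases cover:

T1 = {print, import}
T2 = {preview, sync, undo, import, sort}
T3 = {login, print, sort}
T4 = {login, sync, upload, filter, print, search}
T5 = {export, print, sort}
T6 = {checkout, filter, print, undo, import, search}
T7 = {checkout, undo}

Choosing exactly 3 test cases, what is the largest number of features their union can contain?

Choosing T2, T4, T5 covers {login, preview, sync, export, upload, filter, print, undo, import, search, sort} — 11 features.
No choice of 3 test cases does better; here checkout is left uncovered.

11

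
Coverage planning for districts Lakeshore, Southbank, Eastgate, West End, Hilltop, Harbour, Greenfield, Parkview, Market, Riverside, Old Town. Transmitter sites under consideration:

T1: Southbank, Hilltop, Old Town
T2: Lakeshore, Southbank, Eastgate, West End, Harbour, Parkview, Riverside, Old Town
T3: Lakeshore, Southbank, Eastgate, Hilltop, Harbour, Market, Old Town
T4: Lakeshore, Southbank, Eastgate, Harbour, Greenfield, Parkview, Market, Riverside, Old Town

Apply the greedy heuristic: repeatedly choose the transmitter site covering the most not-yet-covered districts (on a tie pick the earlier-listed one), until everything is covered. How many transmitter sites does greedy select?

3

Pick 1: T4 covers 9 new districts (Lakeshore, Southbank, Eastgate, Harbour, Greenfield, Parkview, Market, Riverside, Old Town).
Pick 2: T1 covers 1 new districts (Hilltop).
Pick 3: T2 covers 1 new districts (West End).
Greedy uses 3 transmitter sites.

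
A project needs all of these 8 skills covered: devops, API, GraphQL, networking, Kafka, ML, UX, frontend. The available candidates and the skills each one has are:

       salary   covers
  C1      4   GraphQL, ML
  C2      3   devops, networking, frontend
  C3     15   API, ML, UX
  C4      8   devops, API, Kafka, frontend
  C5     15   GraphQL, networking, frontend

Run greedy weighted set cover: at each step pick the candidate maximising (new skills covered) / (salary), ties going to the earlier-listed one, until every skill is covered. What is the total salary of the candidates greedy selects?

Pick 1: C2 adds 3 new (devops, networking, frontend) at salary 3 (ratio 3/3).
Pick 2: C1 adds 2 new (GraphQL, ML) at salary 4 (ratio 2/4).
Pick 3: C4 adds 2 new (API, Kafka) at salary 8 (ratio 2/8).
Pick 4: C3 adds 1 new (UX) at salary 15 (ratio 1/15).
Greedy total salary: 3 + 4 + 8 + 15 = 30.

30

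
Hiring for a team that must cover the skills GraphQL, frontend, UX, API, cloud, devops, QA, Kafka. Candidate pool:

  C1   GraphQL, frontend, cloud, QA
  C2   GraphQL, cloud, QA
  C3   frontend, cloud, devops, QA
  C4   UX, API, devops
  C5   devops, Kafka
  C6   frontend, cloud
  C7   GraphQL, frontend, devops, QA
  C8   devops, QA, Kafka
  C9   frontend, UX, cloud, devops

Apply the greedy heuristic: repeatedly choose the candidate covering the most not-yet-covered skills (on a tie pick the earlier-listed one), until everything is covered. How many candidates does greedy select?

Pick 1: C1 covers 4 new skills (GraphQL, frontend, cloud, QA).
Pick 2: C4 covers 3 new skills (UX, API, devops).
Pick 3: C5 covers 1 new skills (Kafka).
Greedy uses 3 candidates.

3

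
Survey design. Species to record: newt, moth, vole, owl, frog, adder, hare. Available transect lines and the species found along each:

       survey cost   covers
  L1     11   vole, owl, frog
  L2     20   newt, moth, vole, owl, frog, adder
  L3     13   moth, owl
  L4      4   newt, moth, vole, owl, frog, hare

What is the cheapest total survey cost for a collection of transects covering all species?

24

L2, L4 cover every species at survey cost 20 + 4 = 24.
Any cover uses at least 2 transects; among all covering selections none totals below 24.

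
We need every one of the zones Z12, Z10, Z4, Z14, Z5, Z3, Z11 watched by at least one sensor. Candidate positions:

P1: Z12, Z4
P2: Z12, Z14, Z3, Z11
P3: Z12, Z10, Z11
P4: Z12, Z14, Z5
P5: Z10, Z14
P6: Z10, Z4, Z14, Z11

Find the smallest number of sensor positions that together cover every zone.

P2, P4, P6 together cover {Z12, Z10, Z4, Z14, Z5, Z3, Z11} — every zone.
No 2 of the 6 sensor positions cover everything (all 15 pairs fall short), so 3 is minimum.

3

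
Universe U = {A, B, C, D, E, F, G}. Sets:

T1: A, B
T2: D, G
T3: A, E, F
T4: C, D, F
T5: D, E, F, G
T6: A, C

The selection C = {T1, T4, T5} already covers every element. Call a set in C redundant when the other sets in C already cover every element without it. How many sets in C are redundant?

Drop T1: A, B uncovered — not redundant.
Drop T4: C uncovered — not redundant.
Drop T5: E, G uncovered — not redundant.
None of the sets in C is redundant.

0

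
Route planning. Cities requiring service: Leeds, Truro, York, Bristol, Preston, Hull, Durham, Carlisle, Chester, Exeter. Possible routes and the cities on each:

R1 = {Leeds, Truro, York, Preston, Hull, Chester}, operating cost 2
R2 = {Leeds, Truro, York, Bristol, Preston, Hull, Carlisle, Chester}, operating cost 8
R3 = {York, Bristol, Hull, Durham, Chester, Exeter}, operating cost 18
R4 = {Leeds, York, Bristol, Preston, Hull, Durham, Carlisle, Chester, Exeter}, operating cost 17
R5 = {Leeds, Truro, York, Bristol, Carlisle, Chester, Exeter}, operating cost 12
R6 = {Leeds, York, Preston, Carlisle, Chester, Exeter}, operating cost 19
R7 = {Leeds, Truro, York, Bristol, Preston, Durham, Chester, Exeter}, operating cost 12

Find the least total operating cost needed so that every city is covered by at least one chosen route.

R1, R4 cover every city at operating cost 2 + 17 = 19.
Any cover uses at least 2 routes; among all covering selections none totals below 19.

19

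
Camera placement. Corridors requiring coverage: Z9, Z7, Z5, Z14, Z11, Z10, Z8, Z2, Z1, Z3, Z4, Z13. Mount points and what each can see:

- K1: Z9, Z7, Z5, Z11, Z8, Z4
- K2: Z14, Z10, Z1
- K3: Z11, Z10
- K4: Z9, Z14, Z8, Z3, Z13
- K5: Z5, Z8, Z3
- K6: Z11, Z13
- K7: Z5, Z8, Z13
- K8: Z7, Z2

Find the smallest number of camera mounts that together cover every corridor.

4

K1, K2, K4, K8 together cover {Z9, Z7, Z5, Z14, Z11, Z10, Z8, Z2, Z1, Z3, Z4, Z13} — every corridor.
No 3 of the 8 camera mounts cover everything (all 56 triples fall short), so 4 is minimum.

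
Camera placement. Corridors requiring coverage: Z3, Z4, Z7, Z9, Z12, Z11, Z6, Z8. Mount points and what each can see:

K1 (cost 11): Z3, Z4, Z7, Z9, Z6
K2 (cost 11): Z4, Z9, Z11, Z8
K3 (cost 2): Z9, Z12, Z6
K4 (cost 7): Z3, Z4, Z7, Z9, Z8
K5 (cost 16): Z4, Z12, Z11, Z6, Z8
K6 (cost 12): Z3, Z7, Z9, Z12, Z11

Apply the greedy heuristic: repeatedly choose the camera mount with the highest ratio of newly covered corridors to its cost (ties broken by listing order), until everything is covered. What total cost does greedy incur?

Pick 1: K3 adds 3 new (Z9, Z12, Z6) at cost 2 (ratio 3/2).
Pick 2: K4 adds 4 new (Z3, Z4, Z7, Z8) at cost 7 (ratio 4/7).
Pick 3: K2 adds 1 new (Z11) at cost 11 (ratio 1/11).
Greedy total cost: 2 + 7 + 11 = 20.

20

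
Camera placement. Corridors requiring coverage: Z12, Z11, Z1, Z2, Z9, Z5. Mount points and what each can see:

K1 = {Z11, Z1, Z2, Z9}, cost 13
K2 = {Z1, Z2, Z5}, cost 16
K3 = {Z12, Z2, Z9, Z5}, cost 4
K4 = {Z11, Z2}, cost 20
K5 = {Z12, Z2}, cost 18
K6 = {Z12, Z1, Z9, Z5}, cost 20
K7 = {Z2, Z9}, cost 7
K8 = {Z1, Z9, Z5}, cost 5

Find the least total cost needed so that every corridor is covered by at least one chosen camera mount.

17

K1, K3 cover every corridor at cost 13 + 4 = 17.
Any cover uses at least 2 camera mounts; among all covering selections none totals below 17.
Greedy by coverage-per-cost would pick K3, K8, K1 for 22 — worse than the optimum 17.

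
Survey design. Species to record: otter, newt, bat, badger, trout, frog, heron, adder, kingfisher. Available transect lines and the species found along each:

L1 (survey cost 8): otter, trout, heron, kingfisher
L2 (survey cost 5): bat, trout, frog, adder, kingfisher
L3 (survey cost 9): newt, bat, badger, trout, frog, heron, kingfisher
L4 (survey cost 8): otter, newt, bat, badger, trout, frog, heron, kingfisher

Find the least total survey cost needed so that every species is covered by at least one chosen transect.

L2, L4 cover every species at survey cost 5 + 8 = 13.
Any cover uses at least 2 transects; among all covering selections none totals below 13.

13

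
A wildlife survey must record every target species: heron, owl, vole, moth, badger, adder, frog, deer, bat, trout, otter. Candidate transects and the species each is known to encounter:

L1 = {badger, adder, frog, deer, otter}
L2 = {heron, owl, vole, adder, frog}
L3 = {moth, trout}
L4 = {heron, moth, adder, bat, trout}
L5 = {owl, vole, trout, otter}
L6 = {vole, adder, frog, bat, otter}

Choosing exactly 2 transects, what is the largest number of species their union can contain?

Choosing L1, L4 covers {heron, moth, badger, adder, frog, deer, bat, trout, otter} — 9 species.
No choice of 2 transects does better; here owl, vole are left uncovered.

9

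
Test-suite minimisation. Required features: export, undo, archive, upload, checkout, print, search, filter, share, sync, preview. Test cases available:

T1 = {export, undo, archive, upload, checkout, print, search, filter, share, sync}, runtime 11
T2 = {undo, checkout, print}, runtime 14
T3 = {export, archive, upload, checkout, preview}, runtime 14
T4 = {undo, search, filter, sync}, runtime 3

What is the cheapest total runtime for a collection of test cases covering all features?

T1, T3 cover every feature at runtime 11 + 14 = 25.
Any cover uses at least 2 test cases; among all covering selections none totals below 25.
Greedy by coverage-per-runtime would pick T4, T1, T3 for 28 — worse than the optimum 25.

25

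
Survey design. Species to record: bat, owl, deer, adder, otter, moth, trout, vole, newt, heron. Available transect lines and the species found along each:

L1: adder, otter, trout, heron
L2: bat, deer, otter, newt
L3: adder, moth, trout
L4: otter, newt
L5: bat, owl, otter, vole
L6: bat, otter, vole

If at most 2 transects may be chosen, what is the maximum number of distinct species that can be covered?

Choosing L1, L2 covers {bat, deer, adder, otter, trout, newt, heron} — 7 species.
No choice of 2 transects does better; here owl, moth, vole are left uncovered.

7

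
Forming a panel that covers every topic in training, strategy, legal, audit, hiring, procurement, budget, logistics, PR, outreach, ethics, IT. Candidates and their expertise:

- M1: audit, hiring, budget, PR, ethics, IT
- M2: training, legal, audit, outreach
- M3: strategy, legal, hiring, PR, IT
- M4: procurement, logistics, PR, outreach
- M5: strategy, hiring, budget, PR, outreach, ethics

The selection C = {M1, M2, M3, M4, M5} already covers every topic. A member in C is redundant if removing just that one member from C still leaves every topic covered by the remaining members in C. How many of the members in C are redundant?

3

Drop M1: the rest still cover every topic — redundant.
Drop M2: training uncovered — not redundant.
Drop M3: the rest still cover every topic — redundant.
Drop M4: procurement, logistics uncovered — not redundant.
Drop M5: the rest still cover every topic — redundant.
3 redundant: M1, M3, M5.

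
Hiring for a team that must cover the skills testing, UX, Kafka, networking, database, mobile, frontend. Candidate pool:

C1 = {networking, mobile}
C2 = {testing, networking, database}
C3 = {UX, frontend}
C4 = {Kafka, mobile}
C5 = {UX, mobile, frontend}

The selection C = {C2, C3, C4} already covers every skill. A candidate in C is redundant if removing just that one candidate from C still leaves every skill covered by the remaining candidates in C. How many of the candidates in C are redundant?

0

Drop C2: testing, networking, database uncovered — not redundant.
Drop C3: UX, frontend uncovered — not redundant.
Drop C4: Kafka, mobile uncovered — not redundant.
None of the candidates in C is redundant.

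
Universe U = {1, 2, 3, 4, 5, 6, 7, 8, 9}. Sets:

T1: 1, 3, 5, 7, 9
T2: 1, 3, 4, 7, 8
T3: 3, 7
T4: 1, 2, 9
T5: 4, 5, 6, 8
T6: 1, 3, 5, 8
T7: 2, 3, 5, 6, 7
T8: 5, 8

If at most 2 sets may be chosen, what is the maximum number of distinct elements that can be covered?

Choosing T1, T5 covers {1, 3, 4, 5, 6, 7, 8, 9} — 8 elements.
No choice of 2 sets does better; here 2 is left uncovered.

8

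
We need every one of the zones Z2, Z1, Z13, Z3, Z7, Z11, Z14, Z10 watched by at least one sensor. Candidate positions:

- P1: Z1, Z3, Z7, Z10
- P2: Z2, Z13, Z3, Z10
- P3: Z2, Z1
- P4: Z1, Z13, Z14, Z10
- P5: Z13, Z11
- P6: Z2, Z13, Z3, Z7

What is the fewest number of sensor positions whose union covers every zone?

3

P4, P5, P6 together cover {Z2, Z1, Z13, Z3, Z7, Z11, Z14, Z10} — every zone.
No 2 of the 6 sensor positions cover everything (all 15 pairs fall short), so 3 is minimum.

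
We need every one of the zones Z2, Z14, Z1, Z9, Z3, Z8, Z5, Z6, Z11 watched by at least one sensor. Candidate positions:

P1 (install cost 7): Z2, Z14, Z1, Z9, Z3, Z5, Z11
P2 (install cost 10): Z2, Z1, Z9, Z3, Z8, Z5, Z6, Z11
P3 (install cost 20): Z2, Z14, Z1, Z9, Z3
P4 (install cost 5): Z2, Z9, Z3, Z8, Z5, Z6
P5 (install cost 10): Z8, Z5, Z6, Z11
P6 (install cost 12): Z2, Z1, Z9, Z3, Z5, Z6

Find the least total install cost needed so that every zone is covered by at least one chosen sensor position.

P1, P4 cover every zone at install cost 7 + 5 = 12.
Any cover uses at least 2 sensor positions; among all covering selections none totals below 12.

12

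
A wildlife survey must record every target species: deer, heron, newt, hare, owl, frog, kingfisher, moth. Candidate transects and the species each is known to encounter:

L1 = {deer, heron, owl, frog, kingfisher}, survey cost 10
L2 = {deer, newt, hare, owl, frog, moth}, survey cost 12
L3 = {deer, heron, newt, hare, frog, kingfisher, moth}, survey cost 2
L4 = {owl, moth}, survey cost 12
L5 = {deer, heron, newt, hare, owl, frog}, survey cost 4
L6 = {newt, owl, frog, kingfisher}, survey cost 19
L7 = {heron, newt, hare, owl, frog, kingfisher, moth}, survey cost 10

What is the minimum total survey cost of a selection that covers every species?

6

L3, L5 cover every species at survey cost 2 + 4 = 6.
Any cover uses at least 2 transects; among all covering selections none totals below 6.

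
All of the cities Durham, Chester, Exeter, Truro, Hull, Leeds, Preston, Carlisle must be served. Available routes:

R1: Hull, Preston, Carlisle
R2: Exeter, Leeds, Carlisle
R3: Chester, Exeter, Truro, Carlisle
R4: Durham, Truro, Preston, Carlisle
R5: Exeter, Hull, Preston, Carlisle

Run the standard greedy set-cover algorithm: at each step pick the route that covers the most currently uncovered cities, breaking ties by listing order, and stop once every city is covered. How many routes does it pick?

Pick 1: R3 covers 4 new cities (Chester, Exeter, Truro, Carlisle).
Pick 2: R1 covers 2 new cities (Hull, Preston).
Pick 3: R2 covers 1 new cities (Leeds).
Pick 4: R4 covers 1 new cities (Durham).
Greedy uses 4 routes.

4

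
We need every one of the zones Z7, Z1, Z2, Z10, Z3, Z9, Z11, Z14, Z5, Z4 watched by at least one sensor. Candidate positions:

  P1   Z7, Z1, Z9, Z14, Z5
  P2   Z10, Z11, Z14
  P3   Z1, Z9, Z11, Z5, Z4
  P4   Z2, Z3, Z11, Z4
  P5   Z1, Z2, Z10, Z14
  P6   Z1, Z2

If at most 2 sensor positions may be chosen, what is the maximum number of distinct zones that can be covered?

Choosing P1, P4 covers {Z7, Z1, Z2, Z3, Z9, Z11, Z14, Z5, Z4} — 9 zones.
No choice of 2 sensor positions does better; here Z10 is left uncovered.

9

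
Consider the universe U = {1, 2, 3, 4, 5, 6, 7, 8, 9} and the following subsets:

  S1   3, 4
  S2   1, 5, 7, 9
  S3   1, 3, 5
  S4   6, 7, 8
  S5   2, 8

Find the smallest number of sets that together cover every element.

S1, S2, S4, S5 together cover {1, 2, 3, 4, 5, 6, 7, 8, 9} — every element.
No 3 of the 5 sets cover everything (all 10 triples fall short), so 4 is minimum.

4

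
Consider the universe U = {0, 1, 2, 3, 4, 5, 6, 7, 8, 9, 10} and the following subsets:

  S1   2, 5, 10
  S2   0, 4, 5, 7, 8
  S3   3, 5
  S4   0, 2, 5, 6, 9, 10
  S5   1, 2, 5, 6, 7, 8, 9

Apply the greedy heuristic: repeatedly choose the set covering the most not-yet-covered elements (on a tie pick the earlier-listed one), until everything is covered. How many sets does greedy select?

4

Pick 1: S5 covers 7 new elements (1, 2, 5, 6, 7, 8, 9).
Pick 2: S2 covers 2 new elements (0, 4).
Pick 3: S1 covers 1 new elements (10).
Pick 4: S3 covers 1 new elements (3).
Greedy uses 4 sets.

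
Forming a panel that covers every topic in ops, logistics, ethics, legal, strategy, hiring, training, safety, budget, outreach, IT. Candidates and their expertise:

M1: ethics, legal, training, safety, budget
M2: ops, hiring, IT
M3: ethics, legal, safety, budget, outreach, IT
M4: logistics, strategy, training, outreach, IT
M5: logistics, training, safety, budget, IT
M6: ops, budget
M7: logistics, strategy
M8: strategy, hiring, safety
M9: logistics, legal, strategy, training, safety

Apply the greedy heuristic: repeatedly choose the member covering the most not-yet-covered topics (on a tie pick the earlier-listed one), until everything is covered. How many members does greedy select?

3

Pick 1: M3 covers 6 new topics (ethics, legal, safety, budget, outreach, IT).
Pick 2: M4 covers 3 new topics (logistics, strategy, training).
Pick 3: M2 covers 2 new topics (ops, hiring).
Greedy uses 3 members.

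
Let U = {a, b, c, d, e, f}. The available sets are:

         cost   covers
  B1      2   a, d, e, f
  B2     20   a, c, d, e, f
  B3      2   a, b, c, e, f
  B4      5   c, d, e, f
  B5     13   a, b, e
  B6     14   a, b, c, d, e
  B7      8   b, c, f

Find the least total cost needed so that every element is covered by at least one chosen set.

B1, B3 cover every element at cost 2 + 2 = 4.
Any cover uses at least 2 sets; among all covering selections none totals below 4.

4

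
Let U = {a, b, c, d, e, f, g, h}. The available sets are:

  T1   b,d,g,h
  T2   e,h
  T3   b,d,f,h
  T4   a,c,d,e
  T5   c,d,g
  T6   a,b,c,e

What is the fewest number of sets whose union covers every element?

3

T1, T3, T4 together cover {a, b, c, d, e, f, g, h} — every element.
No 2 of the 6 sets cover everything (all 15 pairs fall short), so 3 is minimum.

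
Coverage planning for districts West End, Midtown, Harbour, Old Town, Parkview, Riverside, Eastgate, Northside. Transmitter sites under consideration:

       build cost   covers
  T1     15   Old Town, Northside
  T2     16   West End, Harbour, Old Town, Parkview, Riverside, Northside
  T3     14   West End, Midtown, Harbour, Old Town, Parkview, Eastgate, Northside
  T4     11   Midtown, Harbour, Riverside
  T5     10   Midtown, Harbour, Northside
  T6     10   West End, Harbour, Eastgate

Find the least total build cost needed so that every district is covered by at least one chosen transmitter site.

T3, T4 cover every district at build cost 14 + 11 = 25.
Any cover uses at least 2 transmitter sites; among all covering selections none totals below 25.

25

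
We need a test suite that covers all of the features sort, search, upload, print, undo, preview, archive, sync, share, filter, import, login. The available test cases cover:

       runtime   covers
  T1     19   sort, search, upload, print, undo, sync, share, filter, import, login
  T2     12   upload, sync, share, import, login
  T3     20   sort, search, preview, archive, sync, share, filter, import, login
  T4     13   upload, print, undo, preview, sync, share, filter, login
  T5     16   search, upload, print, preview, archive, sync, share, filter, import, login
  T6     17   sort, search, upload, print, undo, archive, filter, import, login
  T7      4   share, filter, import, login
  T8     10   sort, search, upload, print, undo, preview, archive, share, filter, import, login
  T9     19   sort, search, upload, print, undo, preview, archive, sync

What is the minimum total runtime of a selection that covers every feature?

T2, T8 cover every feature at runtime 12 + 10 = 22.
Any cover uses at least 2 test cases; among all covering selections none totals below 22.

22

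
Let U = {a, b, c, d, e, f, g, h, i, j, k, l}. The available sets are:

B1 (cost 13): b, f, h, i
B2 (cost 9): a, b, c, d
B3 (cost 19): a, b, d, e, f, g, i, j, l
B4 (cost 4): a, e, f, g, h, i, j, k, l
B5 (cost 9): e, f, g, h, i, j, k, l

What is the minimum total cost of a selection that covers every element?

B2, B4 cover every element at cost 9 + 4 = 13.
Any cover uses at least 2 sets; among all covering selections none totals below 13.

13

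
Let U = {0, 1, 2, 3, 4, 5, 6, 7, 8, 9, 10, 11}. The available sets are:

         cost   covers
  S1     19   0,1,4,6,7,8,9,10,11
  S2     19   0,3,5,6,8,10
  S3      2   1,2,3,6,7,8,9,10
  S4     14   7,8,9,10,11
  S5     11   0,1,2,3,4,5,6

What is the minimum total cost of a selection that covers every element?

25

S4, S5 cover every element at cost 14 + 11 = 25.
Any cover uses at least 2 sets; among all covering selections none totals below 25.
Greedy by coverage-per-cost would pick S3, S5, S4 for 27 — worse than the optimum 25.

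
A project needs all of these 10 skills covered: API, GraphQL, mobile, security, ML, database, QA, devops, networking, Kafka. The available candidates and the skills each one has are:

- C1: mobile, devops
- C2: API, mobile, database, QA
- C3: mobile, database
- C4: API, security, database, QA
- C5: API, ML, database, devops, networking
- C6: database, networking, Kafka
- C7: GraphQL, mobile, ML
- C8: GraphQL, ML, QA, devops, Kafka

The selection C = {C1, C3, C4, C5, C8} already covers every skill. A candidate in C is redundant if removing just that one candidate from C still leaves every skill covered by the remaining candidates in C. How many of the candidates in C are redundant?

2

Drop C1: the rest still cover every skill — redundant.
Drop C3: the rest still cover every skill — redundant.
Drop C4: security uncovered — not redundant.
Drop C5: networking uncovered — not redundant.
Drop C8: GraphQL, Kafka uncovered — not redundant.
2 redundant: C1, C3.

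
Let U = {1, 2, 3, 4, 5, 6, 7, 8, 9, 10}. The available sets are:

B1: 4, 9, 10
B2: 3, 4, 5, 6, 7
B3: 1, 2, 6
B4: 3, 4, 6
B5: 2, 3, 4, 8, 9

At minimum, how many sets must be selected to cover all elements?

4

B1, B2, B3, B5 together cover {1, 2, 3, 4, 5, 6, 7, 8, 9, 10} — every element.
No 3 of the 5 sets cover everything (all 10 triples fall short), so 4 is minimum.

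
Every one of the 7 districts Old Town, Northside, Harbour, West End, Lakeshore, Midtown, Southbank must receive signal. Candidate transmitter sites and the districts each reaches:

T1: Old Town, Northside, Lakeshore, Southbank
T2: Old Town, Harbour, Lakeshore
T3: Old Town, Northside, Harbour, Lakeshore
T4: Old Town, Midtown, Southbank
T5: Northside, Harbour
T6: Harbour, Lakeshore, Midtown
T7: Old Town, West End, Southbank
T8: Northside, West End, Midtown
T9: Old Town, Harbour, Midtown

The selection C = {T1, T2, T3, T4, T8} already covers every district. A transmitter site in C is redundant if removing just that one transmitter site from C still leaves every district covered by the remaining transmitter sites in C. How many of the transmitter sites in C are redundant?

Drop T1: the rest still cover every district — redundant.
Drop T2: the rest still cover every district — redundant.
Drop T3: the rest still cover every district — redundant.
Drop T4: the rest still cover every district — redundant.
Drop T8: West End uncovered — not redundant.
4 redundant: T1, T2, T3, T4.

4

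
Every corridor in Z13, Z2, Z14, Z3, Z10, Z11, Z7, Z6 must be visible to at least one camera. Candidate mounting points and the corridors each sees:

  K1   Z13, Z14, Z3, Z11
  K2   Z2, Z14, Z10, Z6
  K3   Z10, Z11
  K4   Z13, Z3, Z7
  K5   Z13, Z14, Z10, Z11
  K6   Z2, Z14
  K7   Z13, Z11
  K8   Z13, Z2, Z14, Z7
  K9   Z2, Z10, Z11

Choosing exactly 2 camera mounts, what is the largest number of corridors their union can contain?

7

Choosing K1, K2 covers {Z13, Z2, Z14, Z3, Z10, Z11, Z6} — 7 corridors.
No choice of 2 camera mounts does better; here Z7 is left uncovered.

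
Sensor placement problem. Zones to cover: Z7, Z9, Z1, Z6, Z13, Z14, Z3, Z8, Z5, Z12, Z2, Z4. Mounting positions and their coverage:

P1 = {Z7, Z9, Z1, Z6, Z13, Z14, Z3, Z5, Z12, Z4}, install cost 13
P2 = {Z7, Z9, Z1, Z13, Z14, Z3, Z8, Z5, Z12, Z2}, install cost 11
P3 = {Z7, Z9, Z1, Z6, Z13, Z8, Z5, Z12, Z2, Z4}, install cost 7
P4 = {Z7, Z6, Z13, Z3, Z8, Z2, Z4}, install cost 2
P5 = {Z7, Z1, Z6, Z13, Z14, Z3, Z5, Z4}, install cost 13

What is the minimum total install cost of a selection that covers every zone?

P2, P4 cover every zone at install cost 11 + 2 = 13.
Any cover uses at least 2 sensor positions; among all covering selections none totals below 13.

13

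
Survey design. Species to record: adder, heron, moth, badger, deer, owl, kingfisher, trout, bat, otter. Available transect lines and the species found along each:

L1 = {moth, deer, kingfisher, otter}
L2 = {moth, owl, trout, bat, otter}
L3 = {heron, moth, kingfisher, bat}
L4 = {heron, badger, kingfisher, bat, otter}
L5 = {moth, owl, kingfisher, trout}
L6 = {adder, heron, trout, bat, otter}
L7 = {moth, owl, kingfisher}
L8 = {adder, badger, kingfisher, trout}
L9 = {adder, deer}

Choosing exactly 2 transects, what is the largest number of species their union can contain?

8

Choosing L1, L6 covers {adder, heron, moth, deer, kingfisher, trout, bat, otter} — 8 species.
No choice of 2 transects does better; here badger, owl are left uncovered.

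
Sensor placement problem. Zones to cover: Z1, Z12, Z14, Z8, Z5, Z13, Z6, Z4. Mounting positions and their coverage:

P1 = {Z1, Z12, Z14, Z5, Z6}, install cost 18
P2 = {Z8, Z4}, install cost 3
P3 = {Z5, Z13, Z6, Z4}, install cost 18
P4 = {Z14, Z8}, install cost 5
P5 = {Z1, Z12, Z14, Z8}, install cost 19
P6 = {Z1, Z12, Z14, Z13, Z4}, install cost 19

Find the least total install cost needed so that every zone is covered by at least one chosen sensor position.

37

P3, P5 cover every zone at install cost 18 + 19 = 37.
Any cover uses at least 2 sensor positions; among all covering selections none totals below 37.
Greedy by coverage-per-install cost would pick P2, P1, P3 for 39 — worse than the optimum 37.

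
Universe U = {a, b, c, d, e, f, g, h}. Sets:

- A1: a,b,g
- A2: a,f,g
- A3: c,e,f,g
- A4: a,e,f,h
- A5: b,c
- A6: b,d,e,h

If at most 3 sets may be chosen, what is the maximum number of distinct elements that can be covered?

8

Choosing A1, A3, A6 covers {a, b, c, d, e, f, g, h} — 8 elements.
That is all 8 elements.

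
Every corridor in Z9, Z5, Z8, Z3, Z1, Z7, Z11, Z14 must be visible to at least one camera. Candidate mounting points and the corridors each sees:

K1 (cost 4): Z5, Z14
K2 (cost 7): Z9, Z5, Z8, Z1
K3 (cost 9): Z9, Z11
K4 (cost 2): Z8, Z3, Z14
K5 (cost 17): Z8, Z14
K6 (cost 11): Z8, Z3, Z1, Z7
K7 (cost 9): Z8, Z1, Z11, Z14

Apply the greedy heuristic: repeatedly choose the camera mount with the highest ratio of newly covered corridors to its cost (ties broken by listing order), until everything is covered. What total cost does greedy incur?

Pick 1: K4 adds 3 new (Z8, Z3, Z14) at cost 2 (ratio 3/2).
Pick 2: K2 adds 3 new (Z9, Z5, Z1) at cost 7 (ratio 3/7).
Pick 3: K3 adds 1 new (Z11) at cost 9 (ratio 1/9).
Pick 4: K6 adds 1 new (Z7) at cost 11 (ratio 1/11).
Greedy total cost: 2 + 7 + 9 + 11 = 29. (The true optimum is 24, so greedy overshoots here.)

29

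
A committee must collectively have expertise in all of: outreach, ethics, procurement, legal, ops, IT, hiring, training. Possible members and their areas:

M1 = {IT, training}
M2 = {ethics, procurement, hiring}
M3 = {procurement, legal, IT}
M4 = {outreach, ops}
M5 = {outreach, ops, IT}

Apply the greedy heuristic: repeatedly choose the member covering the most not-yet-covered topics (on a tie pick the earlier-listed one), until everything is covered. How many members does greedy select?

Pick 1: M2 covers 3 new topics (ethics, procurement, hiring).
Pick 2: M5 covers 3 new topics (outreach, ops, IT).
Pick 3: M1 covers 1 new topics (training).
Pick 4: M3 covers 1 new topics (legal).
Greedy uses 4 members.

4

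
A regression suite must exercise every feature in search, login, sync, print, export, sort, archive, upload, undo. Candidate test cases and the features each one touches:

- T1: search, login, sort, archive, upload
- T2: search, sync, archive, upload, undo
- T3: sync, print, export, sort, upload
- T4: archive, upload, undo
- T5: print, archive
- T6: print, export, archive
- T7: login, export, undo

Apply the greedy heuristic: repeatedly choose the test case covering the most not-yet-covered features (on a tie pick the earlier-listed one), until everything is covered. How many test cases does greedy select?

3

Pick 1: T1 covers 5 new features (search, login, sort, archive, upload).
Pick 2: T3 covers 3 new features (sync, print, export).
Pick 3: T2 covers 1 new features (undo).
Greedy uses 3 test cases.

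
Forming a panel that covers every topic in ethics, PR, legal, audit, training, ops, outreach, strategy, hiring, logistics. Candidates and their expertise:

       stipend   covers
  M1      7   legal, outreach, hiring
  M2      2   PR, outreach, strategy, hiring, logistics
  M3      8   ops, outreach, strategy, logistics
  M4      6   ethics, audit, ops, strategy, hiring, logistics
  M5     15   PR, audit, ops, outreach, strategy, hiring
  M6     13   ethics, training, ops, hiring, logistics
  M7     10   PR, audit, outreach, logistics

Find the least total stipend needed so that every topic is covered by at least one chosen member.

M1, M2, M4, M6 cover every topic at stipend 7 + 2 + 6 + 13 = 28.
Any cover uses at least 3 members; among all covering selections none totals below 28.

28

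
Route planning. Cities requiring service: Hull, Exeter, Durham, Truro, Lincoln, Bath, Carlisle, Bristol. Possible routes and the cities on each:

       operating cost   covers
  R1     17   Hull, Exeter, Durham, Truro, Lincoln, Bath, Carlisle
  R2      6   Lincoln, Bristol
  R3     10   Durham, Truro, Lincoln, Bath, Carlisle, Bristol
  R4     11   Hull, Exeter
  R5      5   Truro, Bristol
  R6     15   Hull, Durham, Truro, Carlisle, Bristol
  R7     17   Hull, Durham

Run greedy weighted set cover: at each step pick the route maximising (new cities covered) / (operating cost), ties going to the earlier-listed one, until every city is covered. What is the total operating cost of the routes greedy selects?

Pick 1: R3 adds 6 new (Durham, Truro, Lincoln, Bath, Carlisle, Bristol) at operating cost 10 (ratio 6/10).
Pick 2: R4 adds 2 new (Hull, Exeter) at operating cost 11 (ratio 2/11).
Greedy total operating cost: 10 + 11 = 21.

21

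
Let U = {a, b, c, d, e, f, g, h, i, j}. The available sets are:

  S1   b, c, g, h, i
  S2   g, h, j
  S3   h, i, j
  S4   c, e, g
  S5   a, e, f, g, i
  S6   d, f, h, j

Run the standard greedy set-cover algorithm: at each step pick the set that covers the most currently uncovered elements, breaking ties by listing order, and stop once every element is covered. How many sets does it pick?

3

Pick 1: S1 covers 5 new elements (b, c, g, h, i).
Pick 2: S5 covers 3 new elements (a, e, f).
Pick 3: S6 covers 2 new elements (d, j).
Greedy uses 3 sets.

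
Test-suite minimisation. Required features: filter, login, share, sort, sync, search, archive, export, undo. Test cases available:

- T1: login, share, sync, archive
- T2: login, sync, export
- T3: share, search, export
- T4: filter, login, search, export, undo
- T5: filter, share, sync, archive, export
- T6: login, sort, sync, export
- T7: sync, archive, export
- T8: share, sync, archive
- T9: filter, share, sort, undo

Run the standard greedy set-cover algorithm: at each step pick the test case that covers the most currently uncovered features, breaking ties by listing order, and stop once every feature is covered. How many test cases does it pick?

Pick 1: T4 covers 5 new features (filter, login, search, export, undo).
Pick 2: T1 covers 3 new features (share, sync, archive).
Pick 3: T6 covers 1 new features (sort).
Greedy uses 3 test cases.

3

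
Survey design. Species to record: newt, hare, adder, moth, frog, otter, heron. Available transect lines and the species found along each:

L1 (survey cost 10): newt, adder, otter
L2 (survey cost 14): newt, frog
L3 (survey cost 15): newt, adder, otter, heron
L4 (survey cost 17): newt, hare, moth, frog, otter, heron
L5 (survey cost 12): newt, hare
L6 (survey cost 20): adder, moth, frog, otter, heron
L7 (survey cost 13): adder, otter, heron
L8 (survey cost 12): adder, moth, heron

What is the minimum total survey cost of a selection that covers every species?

L1, L4 cover every species at survey cost 10 + 17 = 27.
Any cover uses at least 2 transects; among all covering selections none totals below 27.

27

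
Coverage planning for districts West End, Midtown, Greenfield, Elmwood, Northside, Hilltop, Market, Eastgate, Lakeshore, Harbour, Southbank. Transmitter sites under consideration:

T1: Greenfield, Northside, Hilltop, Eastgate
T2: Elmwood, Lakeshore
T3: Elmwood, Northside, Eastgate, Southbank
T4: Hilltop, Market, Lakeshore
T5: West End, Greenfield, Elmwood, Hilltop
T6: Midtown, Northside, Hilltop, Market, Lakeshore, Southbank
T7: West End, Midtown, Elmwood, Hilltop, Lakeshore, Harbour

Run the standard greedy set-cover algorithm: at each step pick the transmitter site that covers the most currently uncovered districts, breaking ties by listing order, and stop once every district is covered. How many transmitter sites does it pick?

4

Pick 1: T6 covers 6 new districts (Midtown, Northside, Hilltop, Market, Lakeshore, Southbank).
Pick 2: T5 covers 3 new districts (West End, Greenfield, Elmwood).
Pick 3: T1 covers 1 new districts (Eastgate).
Pick 4: T7 covers 1 new districts (Harbour).
Greedy uses 4 transmitter sites. (The true minimum is 3.)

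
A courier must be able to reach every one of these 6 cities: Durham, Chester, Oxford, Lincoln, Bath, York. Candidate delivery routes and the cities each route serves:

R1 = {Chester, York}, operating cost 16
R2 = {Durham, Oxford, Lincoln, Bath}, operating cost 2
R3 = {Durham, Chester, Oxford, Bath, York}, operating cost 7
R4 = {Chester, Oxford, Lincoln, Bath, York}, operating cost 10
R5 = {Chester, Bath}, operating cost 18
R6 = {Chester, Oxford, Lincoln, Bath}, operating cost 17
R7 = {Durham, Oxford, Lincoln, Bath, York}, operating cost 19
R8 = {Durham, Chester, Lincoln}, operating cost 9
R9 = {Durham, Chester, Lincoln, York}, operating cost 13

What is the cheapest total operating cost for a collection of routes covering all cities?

9

R2, R3 cover every city at operating cost 2 + 7 = 9.
Any cover uses at least 2 routes; among all covering selections none totals below 9.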